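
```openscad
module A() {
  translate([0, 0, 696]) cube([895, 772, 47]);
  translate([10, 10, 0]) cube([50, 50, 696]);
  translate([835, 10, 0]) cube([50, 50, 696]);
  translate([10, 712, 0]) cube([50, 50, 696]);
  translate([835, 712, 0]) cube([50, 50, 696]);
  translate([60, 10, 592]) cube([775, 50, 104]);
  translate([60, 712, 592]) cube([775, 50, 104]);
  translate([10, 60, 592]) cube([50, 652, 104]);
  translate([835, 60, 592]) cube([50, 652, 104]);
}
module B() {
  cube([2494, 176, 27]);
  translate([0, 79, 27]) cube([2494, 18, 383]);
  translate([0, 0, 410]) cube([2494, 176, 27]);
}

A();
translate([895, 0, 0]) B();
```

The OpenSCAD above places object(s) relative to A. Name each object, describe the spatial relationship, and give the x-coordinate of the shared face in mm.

A is a table. B is an I-beam. The I-beam is against the table's +x side, with their −y faces flush. The x-coordinate of the shared face is 895 mm.

The table's +x face and the I-beam's −x face are both at x = 895 mm.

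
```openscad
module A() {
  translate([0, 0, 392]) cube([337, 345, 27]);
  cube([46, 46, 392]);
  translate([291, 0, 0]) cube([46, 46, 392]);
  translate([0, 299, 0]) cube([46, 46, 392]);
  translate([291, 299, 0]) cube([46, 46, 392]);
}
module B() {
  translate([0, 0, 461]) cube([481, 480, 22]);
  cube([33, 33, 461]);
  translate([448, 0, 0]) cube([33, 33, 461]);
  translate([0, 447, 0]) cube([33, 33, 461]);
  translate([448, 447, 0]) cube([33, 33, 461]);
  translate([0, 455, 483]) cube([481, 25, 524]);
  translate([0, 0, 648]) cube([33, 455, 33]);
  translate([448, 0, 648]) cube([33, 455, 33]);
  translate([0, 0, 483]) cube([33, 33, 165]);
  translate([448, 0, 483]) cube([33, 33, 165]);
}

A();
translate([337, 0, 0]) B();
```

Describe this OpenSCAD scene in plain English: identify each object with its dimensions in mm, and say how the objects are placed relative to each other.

A is a four-legged stool. The seat is a 337×345×27 mm slab whose top surface is at z = 419 mm; four square legs, each 46×46 mm in cross-section, run from the floor (z = 0) to the underside of the seat, each flush with a corner of the seat.

B is a chair: 481×480 mm seat, 22 mm thick, top at z = 483 mm, on four 33 mm square corner legs flush with the seat edges. A 25 mm thick backrest slab spans the full seat width, extending 524 mm above the seat top, its back face flush with the seat's +y edge. Two armrests of 33×33 mm section run along each side from the seat's front edge to the front of the backrest, top faces 198 mm above the seat top and outer faces flush with the seat's x-edges; a 33×33 mm post under the front of each armrest stands on the seat at the front corner.

The chair is against the stool's +x side, with their −y faces flush.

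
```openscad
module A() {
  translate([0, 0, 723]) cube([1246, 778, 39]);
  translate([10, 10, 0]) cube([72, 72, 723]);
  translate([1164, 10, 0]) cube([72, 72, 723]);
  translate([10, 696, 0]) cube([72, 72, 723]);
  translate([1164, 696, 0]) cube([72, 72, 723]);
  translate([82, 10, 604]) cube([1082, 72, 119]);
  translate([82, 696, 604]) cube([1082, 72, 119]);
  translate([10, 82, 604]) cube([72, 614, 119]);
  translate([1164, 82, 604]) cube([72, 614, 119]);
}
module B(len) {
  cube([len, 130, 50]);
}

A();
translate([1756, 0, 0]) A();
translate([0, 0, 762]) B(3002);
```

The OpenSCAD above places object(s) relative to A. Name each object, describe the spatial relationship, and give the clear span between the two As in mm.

Second table starts at x = 1756; first ends at x = 1246; clear span = 1756 − 1246 = 510 mm.

A is a table. B is a beam. A beam spans the tops of two tables. The clear span between the two tables is 510 mm.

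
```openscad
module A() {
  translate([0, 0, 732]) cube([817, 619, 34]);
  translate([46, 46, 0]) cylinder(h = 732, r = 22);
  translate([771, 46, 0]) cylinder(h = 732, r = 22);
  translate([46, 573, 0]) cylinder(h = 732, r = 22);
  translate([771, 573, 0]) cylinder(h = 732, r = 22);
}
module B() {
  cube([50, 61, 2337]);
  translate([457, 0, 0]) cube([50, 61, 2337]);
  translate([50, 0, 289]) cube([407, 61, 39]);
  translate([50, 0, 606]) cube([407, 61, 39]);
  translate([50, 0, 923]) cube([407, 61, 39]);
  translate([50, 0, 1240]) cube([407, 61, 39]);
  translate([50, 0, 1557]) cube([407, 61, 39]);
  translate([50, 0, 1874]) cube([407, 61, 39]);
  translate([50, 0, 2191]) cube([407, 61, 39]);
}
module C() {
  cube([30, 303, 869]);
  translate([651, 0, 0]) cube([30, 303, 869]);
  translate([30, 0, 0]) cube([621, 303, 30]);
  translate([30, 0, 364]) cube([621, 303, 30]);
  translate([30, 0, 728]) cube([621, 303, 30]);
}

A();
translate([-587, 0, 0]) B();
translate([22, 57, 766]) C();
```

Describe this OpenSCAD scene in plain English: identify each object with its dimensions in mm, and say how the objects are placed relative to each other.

A is a table: top 817 mm (x) × 619 mm (y), 34 mm thick, upper face at z = 766 mm, on four round legs of 44 mm diameter, each leg's bounding box inset 24 mm from the nearest pair of top edges, running from z = 0 to the bottom of the top.

B is a wooden ladder with two side rails of 50×61 mm section and 2337 mm height, set 507 mm apart overall. Between them run 7 rectangular rungs (61 mm deep, 39 mm thick), front faces flush with the rails' −y face. The bottom of the first rung is 289 mm above the floor and each subsequent rung is 317 mm higher than the one below.

C is a bookshelf 681 mm wide overall, 303 mm deep and 869 mm tall. The two sides are 30 mm thick vertical panels. 3 horizontal shelves of 30 mm thickness span between the inner faces of the sides; the lowest shelf sits on the floor and shelves are stacked with a clear vertical gap of 334 mm between each pair.

The ladder is on the floor beside the table on its −x side. The bookshelf is on top of the table.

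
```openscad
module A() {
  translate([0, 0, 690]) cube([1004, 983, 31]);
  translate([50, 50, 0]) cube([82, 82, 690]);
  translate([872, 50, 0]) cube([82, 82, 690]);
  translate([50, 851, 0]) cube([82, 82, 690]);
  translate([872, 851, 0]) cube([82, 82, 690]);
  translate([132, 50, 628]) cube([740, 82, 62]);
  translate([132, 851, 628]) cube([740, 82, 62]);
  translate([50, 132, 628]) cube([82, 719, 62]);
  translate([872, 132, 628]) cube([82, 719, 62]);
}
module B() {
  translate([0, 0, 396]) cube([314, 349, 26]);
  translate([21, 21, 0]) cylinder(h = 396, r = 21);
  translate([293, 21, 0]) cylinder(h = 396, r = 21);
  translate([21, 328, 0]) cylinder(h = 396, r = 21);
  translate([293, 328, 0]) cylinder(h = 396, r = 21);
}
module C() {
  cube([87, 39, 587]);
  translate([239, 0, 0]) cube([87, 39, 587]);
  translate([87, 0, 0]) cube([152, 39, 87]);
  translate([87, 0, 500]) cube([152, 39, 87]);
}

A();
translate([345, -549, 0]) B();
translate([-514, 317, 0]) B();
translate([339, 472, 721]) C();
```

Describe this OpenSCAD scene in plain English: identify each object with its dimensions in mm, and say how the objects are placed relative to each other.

A is a table with a 1004×983 mm rectangular top, 31 mm thick, top surface at z = 721 mm, supported by four 82×82 mm square legs, each inset 50 mm from the nearest pair of top edges, running from the floor. Four apron rails, 82 mm thick and 62 mm tall, run between adjacent legs with their top edges flush with the underside of the top and their outer faces flush with the legs' outer faces.

B is a simple wooden stool: a rectangular seat 314 mm (x) by 349 mm (y), 26 mm thick, top face at z = 422 mm, on four round legs, each 42 mm in diameter. The legs rest on z = 0, each leg's axis is inset half a diameter from the nearest pair of seat edges (so the leg's bounding box is flush with the corner).

C is a picture frame with a 152×413 mm rectangular opening (x by z) and a uniform 87 mm border on every side. Frame depth is 39 mm along y. It is built from two vertical stiles running the full outside height and two horizontal rails spanning the gap between the stiles.

Two stools sit around the table at the −y, −x sides. The picture frame is on top of the table, centred.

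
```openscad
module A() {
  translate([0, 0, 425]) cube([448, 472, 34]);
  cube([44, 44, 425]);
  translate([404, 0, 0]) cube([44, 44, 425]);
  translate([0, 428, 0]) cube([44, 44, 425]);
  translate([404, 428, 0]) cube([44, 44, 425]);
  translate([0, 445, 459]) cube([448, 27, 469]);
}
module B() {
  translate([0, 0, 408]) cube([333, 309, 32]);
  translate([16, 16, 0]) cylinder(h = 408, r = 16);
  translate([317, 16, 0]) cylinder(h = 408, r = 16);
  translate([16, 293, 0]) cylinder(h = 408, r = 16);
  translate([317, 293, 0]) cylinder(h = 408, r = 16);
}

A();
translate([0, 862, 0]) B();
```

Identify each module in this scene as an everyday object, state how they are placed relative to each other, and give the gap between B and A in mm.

A is a chair. B is a stool. The stool is on the floor beside the chair on its +y side. The gap between the stool and the chair is 390 mm.

The stool's nearest face is 390 mm from the chair's +y face.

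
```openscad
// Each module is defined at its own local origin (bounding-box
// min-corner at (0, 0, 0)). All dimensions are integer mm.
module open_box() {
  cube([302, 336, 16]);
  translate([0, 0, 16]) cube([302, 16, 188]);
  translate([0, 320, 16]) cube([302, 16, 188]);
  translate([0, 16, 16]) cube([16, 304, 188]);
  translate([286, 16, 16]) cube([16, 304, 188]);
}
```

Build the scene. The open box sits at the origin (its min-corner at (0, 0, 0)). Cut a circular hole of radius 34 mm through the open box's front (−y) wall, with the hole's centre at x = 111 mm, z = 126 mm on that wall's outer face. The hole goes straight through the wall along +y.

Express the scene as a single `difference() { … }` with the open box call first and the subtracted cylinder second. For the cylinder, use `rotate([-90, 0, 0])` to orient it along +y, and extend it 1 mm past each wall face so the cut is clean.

difference() {
  open_box();
  translate([111, -1, 126]) rotate([-90, 0, 0]) cylinder(h = 18, r = 34);
}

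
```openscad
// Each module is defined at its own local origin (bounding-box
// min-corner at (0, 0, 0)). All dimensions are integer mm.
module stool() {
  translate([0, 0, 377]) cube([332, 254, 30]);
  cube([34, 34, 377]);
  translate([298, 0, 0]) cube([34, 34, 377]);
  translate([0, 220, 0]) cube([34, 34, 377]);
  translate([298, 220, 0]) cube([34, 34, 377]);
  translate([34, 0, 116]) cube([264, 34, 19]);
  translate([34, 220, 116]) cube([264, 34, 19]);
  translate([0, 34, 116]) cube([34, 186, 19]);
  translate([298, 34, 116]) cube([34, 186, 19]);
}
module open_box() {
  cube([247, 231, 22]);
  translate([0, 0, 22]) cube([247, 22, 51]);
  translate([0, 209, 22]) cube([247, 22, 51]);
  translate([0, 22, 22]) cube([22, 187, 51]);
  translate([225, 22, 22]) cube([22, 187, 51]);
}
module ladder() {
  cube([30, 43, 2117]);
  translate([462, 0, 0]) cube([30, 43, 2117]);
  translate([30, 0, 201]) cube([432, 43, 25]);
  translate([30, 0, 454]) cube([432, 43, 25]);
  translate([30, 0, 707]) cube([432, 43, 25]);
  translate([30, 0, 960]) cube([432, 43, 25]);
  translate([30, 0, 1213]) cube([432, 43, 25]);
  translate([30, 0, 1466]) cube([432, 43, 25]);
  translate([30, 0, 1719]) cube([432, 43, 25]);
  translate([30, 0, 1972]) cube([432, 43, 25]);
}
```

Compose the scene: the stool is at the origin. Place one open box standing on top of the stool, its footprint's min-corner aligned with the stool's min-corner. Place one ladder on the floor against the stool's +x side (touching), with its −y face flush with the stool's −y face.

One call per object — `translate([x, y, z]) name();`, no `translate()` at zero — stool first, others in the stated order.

stool();
translate([0, 0, 407]) open_box();
translate([332, 0, 0]) ladder();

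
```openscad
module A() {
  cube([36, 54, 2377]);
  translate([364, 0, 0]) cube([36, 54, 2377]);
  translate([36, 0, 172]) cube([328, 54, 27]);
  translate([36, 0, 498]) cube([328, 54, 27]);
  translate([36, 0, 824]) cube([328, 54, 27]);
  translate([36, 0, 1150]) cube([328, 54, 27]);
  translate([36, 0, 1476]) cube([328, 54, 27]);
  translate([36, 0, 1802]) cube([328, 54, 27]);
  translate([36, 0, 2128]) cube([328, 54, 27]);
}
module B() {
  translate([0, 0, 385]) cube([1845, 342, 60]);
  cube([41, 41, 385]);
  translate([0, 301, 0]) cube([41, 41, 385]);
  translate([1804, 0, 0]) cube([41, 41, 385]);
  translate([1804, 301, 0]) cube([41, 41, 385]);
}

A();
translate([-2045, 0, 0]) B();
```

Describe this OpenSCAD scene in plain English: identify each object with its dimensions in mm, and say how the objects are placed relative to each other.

A is a straight ladder. Two 36×54 mm vertical rails, 2377 mm tall, stand 400 mm apart (outside-to-outside) with their front faces coplanar on the −y side. 7 rungs, each 54 mm deep and 27 mm tall, span between the inner faces of the rails, front faces flush with the rails. The lowest rung's underside is at z = 172 mm and rungs are spaced 326 mm apart (underside to underside).

B is a long wooden bench with a 1845 mm (x) × 342 mm (y) seat, 60 mm thick, its top surface 445 mm above the floor. Four 41 mm square legs at the seat corners, flush with the edges, run from z = 0 to the seat underside.

The bench is on the floor beside the ladder on its −x side.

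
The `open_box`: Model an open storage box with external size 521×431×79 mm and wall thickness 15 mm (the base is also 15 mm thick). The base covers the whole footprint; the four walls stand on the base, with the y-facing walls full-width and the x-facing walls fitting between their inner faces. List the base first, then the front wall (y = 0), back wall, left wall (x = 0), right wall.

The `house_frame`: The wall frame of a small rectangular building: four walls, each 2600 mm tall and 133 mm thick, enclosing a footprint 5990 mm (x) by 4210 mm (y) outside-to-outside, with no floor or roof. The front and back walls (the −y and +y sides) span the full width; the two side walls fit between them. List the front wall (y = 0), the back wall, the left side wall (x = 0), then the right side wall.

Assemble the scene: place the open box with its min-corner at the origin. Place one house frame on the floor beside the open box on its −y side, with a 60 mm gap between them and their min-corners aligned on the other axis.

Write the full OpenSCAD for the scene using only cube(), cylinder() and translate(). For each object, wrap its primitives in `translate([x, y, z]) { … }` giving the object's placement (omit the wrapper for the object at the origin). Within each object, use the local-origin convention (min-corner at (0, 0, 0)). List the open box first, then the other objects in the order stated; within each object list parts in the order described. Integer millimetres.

cube([521, 431, 15]);
translate([0, 0, 15]) cube([521, 15, 64]);
translate([0, 416, 15]) cube([521, 15, 64]);
translate([0, 15, 15]) cube([15, 401, 64]);
translate([506, 15, 15]) cube([15, 401, 64]);
translate([0, -4270, 0]) {
  cube([5990, 133, 2600]);
  translate([0, 4077, 0]) cube([5990, 133, 2600]);
  translate([0, 133, 0]) cube([133, 3944, 2600]);
  translate([5857, 133, 0]) cube([133, 3944, 2600]);
}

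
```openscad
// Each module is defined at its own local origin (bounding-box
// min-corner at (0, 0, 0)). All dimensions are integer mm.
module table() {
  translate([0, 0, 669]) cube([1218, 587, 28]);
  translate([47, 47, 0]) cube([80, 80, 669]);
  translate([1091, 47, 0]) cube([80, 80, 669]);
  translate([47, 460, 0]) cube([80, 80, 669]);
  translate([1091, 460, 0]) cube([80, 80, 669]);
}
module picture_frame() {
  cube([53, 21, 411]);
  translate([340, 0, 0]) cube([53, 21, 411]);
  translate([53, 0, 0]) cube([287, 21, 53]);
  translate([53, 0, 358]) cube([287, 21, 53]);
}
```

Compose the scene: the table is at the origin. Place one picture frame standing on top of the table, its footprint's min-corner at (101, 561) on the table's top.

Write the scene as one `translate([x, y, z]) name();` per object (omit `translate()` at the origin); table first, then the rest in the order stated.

table();
translate([101, 561, 697]) picture_frame();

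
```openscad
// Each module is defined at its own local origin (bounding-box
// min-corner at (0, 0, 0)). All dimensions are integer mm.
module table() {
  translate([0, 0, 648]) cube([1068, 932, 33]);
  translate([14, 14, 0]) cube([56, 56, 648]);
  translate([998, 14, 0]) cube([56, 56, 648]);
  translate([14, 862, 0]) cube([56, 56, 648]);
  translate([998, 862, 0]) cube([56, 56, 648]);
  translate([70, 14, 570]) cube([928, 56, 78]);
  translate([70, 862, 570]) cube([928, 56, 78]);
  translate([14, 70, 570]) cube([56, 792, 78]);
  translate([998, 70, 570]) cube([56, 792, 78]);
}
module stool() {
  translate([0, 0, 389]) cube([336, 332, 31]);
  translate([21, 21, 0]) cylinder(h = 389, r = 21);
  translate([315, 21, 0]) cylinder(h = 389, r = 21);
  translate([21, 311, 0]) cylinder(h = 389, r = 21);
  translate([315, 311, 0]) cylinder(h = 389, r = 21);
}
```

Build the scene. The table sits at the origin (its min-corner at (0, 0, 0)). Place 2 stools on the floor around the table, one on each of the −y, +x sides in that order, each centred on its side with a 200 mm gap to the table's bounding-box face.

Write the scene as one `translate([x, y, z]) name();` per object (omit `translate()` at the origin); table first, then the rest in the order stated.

table();
translate([366, -532, 0]) stool();
translate([1268, 300, 0]) stool();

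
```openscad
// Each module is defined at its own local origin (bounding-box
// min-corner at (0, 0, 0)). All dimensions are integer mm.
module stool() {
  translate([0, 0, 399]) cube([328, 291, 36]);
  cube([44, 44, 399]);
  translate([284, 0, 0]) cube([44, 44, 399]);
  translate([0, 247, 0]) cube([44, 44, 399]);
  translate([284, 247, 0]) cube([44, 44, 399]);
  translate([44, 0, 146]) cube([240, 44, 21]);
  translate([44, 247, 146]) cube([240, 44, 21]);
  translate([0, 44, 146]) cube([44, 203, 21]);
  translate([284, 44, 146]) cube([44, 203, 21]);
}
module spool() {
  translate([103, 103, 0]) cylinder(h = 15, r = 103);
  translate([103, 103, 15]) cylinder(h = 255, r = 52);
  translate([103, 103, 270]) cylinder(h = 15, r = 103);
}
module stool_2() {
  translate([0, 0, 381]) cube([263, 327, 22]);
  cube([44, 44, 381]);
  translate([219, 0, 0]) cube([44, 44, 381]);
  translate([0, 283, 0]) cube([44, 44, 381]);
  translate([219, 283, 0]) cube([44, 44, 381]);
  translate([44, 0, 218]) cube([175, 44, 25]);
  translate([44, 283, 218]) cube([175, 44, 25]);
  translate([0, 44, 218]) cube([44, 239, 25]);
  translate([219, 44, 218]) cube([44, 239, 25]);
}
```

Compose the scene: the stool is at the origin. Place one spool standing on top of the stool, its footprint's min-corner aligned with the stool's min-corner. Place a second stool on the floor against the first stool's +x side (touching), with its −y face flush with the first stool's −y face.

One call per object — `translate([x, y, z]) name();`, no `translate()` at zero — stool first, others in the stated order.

stool();
translate([0, 0, 435]) spool();
translate([328, 0, 0]) stool_2();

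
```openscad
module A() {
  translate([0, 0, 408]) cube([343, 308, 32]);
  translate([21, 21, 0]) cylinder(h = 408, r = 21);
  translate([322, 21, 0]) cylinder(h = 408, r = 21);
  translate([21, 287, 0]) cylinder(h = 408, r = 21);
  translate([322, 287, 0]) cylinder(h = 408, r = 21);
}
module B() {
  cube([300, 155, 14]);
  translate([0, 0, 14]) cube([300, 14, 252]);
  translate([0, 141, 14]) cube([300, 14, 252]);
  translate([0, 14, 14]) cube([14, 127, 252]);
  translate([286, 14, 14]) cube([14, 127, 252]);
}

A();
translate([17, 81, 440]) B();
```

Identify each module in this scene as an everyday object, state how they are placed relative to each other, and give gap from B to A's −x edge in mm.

The open box's min-x is at 17; the stool's min-x is 0; gap = 17 mm.

A is a stool. B is an open box. The open box is on top of the stool. The gap from the open box to the stool's −x edge is 17 mm.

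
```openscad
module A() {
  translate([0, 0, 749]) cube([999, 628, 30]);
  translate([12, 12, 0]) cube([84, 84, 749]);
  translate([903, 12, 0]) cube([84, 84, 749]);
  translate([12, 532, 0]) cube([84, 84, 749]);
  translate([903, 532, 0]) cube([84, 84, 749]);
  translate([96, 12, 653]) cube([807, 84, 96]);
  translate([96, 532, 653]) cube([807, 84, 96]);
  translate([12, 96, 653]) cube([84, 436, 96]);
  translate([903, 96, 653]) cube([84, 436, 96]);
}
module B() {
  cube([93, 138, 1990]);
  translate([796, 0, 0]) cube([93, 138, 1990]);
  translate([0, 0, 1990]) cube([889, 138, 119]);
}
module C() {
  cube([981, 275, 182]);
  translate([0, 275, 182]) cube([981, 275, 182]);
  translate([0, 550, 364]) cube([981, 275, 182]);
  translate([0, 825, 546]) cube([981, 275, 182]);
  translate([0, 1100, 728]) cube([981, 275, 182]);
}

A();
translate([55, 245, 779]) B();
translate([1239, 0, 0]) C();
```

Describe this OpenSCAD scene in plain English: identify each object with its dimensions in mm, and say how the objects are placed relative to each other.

A is a table with a 999×628 mm rectangular top, 30 mm thick, top surface at z = 779 mm, supported by four 84×84 mm square legs, each inset 12 mm from the nearest pair of top edges, running from the floor. Four apron rails, 84 mm thick and 96 mm tall, run between adjacent legs with their top edges flush with the underside of the top and their outer faces flush with the legs' outer faces.

B is a door frame. The clear opening is 703 mm wide and 1990 mm high. Two 93 mm wide jambs, 138 mm deep, stand either side of the opening from the floor to the top of the opening. A 119 mm thick head sits across the top of both jambs, spanning the full outside width of the frame.

C is a run of 5 identical solid stair steps. Each tread is 981×275 mm and each step block is 182 mm high. Step 1 rests on the floor; step k is offset from step 1 by (k−1)×275 mm in y and (k−1)×182 mm in z.

The door frame is on top of the table, centred. The staircase is on the floor beside the table on its +x side.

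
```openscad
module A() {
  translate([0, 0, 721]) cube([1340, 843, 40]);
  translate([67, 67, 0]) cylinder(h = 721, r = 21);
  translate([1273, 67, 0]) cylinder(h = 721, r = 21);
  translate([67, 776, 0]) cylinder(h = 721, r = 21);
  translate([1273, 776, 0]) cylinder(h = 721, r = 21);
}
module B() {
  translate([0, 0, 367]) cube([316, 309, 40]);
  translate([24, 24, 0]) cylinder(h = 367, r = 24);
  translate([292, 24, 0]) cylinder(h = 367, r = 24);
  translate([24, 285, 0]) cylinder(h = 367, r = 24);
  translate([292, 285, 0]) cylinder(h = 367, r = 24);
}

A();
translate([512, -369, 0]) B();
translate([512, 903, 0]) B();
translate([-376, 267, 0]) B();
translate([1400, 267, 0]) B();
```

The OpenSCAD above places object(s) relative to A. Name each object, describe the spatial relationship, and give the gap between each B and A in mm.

A is a table. B is a stool. Four stools sit around the table at the −y, +y, −x, +x sides. The gap between each stool and the table is 60 mm.

Each stool's nearest face is 60 mm from the table's bounding box.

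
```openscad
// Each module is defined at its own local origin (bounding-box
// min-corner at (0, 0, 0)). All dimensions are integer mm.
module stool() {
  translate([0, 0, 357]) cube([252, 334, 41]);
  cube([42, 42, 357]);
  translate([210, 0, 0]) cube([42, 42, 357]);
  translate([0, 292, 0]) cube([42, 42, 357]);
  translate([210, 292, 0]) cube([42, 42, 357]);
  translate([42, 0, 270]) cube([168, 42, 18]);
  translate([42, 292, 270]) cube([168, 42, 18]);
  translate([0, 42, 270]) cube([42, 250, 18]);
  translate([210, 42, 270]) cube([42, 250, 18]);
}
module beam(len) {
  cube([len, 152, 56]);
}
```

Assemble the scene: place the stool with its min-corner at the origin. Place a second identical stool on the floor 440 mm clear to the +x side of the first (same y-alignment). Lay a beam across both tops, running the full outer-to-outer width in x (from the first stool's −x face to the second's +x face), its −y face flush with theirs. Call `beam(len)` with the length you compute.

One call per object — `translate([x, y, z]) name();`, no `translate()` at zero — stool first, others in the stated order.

stool();
translate([692, 0, 0]) stool();
translate([0, 0, 398]) beam(944);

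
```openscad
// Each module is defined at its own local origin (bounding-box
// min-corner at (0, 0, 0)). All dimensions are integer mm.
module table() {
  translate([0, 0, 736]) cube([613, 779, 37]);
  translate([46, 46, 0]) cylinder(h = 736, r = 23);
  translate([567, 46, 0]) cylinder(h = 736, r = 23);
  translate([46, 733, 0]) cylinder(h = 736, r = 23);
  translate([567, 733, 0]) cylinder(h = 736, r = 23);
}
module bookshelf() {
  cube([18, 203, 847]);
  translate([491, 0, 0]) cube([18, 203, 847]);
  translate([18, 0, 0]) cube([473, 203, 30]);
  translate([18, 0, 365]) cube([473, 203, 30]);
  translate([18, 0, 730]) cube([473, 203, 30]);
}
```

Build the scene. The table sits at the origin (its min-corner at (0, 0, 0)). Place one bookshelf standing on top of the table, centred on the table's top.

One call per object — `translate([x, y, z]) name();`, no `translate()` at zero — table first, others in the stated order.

table();
translate([52, 288, 773]) bookshelf();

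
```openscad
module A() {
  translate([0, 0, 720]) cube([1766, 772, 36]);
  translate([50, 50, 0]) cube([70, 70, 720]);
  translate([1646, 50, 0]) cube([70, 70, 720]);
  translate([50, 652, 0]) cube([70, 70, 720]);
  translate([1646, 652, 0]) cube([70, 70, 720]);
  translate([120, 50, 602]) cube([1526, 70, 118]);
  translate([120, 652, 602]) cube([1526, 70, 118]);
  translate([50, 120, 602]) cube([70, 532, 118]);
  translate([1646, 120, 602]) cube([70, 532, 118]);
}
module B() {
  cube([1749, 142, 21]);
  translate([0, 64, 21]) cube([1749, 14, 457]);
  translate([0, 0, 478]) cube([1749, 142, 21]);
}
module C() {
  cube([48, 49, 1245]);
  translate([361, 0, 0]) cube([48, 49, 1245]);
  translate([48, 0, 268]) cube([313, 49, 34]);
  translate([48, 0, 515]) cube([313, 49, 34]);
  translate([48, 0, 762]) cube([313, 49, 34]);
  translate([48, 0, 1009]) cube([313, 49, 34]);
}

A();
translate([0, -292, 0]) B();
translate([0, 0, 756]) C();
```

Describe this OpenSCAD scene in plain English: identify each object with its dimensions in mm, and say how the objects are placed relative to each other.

A is a table with a 1766×772 mm rectangular top, 36 mm thick, top surface at z = 756 mm, supported by four 70×70 mm square legs, each inset 50 mm from the nearest pair of top edges, running from the floor. Four apron rails, 70 mm thick and 118 mm tall, run between adjacent legs with their top edges flush with the underside of the top and their outer faces flush with the legs' outer faces.

B is an I-beam lying along x, 1749 mm long. Overall section height 499 mm. Two flanges 142 mm wide (y) and 21 mm thick, one on the floor and one at the top; a web 14 mm thick runs between them, centred on the flange width.

C is a wooden ladder with two side rails of 48×49 mm section and 1245 mm height, set 409 mm apart overall. Between them run 4 rectangular rungs (49 mm deep, 34 mm thick), front faces flush with the rails' −y face. The bottom of the first rung is 268 mm above the floor and each subsequent rung is 247 mm higher than the one below.

The I-beam is on the floor beside the table on its −y side. The ladder is on top of the table.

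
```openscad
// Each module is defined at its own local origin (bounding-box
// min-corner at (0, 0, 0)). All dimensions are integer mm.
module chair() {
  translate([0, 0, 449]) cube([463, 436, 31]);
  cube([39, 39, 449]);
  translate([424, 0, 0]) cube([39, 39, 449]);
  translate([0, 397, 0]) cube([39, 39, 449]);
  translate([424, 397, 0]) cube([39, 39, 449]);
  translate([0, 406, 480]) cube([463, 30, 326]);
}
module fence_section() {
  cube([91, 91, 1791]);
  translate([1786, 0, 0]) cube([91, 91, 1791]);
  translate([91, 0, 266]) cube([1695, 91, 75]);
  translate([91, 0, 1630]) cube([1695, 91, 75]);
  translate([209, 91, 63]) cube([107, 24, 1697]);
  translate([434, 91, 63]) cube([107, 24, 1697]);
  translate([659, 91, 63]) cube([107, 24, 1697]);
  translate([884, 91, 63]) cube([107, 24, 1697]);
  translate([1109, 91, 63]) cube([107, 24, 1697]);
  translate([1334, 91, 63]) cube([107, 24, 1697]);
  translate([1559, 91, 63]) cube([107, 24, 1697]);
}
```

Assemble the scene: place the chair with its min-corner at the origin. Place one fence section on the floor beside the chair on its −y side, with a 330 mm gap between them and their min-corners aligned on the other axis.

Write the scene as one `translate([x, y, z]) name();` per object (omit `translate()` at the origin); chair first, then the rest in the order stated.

chair();
translate([0, -445, 0]) fence_section();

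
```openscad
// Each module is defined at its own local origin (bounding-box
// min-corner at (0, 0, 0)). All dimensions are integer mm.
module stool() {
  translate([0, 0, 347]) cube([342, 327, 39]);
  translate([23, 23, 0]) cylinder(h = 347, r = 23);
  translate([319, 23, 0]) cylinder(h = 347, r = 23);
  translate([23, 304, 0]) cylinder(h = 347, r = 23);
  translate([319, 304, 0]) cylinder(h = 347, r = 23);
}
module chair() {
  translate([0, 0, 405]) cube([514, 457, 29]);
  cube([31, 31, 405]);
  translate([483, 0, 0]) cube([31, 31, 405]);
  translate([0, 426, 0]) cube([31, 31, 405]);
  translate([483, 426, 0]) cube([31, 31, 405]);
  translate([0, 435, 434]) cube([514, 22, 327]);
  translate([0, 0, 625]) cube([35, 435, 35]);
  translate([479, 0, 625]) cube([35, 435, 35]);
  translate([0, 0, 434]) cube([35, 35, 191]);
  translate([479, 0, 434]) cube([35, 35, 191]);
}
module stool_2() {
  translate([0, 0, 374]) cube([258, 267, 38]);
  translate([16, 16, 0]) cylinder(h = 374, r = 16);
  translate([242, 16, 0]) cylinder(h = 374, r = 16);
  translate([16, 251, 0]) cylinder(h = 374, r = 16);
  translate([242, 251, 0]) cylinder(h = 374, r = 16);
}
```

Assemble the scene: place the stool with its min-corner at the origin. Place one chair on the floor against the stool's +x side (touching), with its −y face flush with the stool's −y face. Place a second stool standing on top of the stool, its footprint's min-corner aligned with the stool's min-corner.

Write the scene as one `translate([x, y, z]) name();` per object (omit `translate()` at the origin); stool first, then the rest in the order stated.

stool();
translate([342, 0, 0]) chair();
translate([0, 0, 386]) stool_2();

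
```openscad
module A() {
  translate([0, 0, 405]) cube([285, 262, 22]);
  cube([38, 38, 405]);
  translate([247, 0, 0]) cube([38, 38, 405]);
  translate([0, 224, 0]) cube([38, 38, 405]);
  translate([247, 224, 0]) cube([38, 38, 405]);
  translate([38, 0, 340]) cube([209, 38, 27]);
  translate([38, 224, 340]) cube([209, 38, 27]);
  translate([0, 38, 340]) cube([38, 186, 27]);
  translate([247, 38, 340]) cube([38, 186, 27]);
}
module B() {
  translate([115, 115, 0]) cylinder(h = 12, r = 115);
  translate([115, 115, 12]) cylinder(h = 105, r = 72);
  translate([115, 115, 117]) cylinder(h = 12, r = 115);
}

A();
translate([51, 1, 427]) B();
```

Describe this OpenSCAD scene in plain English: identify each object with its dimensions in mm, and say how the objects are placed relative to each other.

A is a simple wooden stool: a rectangular seat 285 mm (x) by 262 mm (y), 22 mm thick, top face at z = 427 mm, on four square legs, each 38×38 mm in cross-section. The legs rest on z = 0, each flush with a corner of the seat. Four stretchers, 38 mm wide and 27 mm tall, connect adjacent legs with their undersides at z = 340 mm, each running between the inner faces of the legs it joins and aligned with the legs' outer faces on the other axis.

B is a spool: two coaxial disc flanges of radius 115 mm and thickness 12 mm, joined by a core cylinder of radius 72 mm and height 105 mm. The lower flange rests on z = 0 and the three cylinders share a vertical axis.

The spool is on top of the stool.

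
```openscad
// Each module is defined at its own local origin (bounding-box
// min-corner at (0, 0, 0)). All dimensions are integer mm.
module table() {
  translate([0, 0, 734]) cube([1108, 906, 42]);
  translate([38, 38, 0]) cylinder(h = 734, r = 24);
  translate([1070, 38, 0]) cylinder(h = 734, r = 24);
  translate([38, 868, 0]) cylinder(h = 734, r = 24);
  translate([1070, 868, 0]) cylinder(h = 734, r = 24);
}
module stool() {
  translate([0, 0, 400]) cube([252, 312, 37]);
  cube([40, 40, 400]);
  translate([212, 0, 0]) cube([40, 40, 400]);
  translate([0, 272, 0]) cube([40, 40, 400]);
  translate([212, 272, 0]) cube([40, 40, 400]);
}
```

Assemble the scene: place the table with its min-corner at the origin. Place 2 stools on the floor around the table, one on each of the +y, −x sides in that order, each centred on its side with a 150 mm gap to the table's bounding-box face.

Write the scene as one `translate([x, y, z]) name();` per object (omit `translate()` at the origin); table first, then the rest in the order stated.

table();
translate([428, 1056, 0]) stool();
translate([-402, 297, 0]) stool();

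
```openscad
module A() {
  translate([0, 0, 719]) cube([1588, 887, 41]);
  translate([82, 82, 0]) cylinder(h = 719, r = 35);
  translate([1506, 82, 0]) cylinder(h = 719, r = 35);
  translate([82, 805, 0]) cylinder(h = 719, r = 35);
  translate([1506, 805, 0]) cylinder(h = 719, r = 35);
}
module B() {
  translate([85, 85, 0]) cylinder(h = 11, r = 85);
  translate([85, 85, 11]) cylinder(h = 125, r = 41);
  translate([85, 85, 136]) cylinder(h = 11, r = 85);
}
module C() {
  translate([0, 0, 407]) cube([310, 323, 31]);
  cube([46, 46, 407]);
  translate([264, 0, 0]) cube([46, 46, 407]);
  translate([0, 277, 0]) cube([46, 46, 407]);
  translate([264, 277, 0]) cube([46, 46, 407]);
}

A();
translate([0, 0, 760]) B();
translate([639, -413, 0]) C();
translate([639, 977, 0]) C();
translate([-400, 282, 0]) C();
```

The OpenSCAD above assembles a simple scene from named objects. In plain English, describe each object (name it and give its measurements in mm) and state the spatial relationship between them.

A is a rectangular dining table. The top is 1588×887×41 mm with its upper surface at z = 760 mm. It stands on four round legs of 70 mm diameter, each leg's bounding box inset 47 mm from the nearest pair of top edges, running from the floor to the underside of the top.

B is a spool: two coaxial disc flanges of radius 85 mm and thickness 11 mm, joined by a core cylinder of radius 41 mm and height 125 mm. The lower flange rests on z = 0 and the three cylinders share a vertical axis.

C is a simple wooden stool: a rectangular seat 310 mm (x) by 323 mm (y), 31 mm thick, top face at z = 438 mm, on four square legs, each 46×46 mm in cross-section. The legs rest on z = 0, each flush with a corner of the seat.

The spool is on top of the table. Three stools sit around the table at the −y, +y, −x sides.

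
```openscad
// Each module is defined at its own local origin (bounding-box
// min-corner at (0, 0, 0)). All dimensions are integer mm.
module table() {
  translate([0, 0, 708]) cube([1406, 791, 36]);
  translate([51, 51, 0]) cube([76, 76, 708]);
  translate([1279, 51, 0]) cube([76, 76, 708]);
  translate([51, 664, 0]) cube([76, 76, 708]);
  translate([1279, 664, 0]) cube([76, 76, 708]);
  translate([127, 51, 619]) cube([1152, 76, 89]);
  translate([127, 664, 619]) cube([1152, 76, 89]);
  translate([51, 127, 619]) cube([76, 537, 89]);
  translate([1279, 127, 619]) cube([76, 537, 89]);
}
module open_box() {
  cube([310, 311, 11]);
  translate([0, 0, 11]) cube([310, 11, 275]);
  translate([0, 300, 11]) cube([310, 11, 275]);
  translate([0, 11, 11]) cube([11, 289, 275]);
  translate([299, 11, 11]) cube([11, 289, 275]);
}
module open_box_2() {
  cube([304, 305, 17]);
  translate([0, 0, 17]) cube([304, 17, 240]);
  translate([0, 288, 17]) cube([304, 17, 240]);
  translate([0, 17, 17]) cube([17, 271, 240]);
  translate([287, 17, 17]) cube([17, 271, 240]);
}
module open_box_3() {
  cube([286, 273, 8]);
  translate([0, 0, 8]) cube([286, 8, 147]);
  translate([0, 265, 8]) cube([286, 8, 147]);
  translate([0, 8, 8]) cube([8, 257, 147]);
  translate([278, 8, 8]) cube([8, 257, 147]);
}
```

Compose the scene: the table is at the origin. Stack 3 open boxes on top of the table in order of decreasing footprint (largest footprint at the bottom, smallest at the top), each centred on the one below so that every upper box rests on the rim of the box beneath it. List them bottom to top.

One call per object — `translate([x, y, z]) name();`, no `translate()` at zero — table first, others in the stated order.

table();
translate([548, 240, 744]) open_box();
translate([551, 243, 1030]) open_box_2();
translate([560, 259, 1287]) open_box_3();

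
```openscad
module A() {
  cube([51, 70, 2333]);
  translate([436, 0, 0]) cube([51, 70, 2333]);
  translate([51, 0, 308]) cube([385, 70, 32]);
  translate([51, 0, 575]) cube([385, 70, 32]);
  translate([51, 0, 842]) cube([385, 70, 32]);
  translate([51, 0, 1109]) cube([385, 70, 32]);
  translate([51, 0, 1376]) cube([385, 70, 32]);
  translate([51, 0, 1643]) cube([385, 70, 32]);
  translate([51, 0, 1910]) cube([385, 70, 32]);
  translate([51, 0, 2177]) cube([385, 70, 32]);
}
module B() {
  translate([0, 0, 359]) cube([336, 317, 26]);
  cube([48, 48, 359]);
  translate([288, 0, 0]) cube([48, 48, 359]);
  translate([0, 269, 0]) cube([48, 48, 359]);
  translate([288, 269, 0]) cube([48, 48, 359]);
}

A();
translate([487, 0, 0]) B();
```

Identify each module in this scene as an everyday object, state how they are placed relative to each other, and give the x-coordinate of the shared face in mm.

The ladder's +x face and the stool's −x face are both at x = 487 mm.

A is a ladder. B is a stool. The stool is against the ladder's +x side, with their −y faces flush. The x-coordinate of the shared face is 487 mm.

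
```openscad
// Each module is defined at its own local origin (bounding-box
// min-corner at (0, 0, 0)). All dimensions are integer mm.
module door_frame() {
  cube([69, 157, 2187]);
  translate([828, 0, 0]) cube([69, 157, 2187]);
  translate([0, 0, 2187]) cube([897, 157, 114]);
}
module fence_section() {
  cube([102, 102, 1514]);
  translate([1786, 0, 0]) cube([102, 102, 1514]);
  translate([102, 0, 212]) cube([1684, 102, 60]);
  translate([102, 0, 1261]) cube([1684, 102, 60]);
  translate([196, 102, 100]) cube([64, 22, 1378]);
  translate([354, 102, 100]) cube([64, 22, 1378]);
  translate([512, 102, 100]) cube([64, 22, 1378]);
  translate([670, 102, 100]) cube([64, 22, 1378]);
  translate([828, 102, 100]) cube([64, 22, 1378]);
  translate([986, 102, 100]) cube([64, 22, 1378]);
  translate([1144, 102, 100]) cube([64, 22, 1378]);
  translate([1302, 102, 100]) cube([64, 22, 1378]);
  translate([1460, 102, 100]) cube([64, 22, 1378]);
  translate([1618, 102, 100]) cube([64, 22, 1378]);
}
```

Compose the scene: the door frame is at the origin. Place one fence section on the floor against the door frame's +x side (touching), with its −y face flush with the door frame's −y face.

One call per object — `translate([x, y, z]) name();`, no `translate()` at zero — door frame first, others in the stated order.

door_frame();
translate([897, 0, 0]) fence_section();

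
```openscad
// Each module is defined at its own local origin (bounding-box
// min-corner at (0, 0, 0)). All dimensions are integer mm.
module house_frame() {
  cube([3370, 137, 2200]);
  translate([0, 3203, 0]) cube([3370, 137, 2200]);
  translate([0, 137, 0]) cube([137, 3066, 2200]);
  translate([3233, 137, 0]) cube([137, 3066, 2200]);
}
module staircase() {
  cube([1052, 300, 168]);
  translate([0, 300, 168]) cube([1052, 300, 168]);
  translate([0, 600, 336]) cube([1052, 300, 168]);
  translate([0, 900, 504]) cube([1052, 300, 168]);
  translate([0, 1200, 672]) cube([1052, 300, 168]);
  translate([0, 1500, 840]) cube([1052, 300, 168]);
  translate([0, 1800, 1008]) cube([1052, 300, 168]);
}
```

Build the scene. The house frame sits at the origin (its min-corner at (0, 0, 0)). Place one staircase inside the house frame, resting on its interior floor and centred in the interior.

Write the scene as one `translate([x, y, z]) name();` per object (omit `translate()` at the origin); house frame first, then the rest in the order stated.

house_frame();
translate([1159, 620, 0]) staircase();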